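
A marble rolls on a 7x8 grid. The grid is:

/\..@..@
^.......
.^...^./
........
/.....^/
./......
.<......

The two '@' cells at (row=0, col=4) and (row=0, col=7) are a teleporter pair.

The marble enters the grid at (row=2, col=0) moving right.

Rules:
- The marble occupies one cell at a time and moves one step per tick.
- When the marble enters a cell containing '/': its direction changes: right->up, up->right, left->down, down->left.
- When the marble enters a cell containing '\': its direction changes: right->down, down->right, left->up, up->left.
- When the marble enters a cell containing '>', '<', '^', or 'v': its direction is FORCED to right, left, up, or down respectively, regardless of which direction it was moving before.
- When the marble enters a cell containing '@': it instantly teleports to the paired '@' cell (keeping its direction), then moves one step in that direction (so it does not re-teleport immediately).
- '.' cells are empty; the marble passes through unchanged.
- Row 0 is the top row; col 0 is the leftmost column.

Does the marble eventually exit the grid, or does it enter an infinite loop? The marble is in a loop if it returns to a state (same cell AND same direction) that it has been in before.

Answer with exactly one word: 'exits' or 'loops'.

Answer: loops

Derivation:
Step 1: enter (2,0), '.' pass, move right to (2,1)
Step 2: enter (2,1), '^' forces right->up, move up to (1,1)
Step 3: enter (1,1), '.' pass, move up to (0,1)
Step 4: enter (0,1), '\' deflects up->left, move left to (0,0)
Step 5: enter (0,0), '/' deflects left->down, move down to (1,0)
Step 6: enter (1,0), '^' forces down->up, move up to (0,0)
Step 7: enter (0,0), '/' deflects up->right, move right to (0,1)
Step 8: enter (0,1), '\' deflects right->down, move down to (1,1)
Step 9: enter (1,1), '.' pass, move down to (2,1)
Step 10: enter (2,1), '^' forces down->up, move up to (1,1)
Step 11: at (1,1) dir=up — LOOP DETECTED (seen before)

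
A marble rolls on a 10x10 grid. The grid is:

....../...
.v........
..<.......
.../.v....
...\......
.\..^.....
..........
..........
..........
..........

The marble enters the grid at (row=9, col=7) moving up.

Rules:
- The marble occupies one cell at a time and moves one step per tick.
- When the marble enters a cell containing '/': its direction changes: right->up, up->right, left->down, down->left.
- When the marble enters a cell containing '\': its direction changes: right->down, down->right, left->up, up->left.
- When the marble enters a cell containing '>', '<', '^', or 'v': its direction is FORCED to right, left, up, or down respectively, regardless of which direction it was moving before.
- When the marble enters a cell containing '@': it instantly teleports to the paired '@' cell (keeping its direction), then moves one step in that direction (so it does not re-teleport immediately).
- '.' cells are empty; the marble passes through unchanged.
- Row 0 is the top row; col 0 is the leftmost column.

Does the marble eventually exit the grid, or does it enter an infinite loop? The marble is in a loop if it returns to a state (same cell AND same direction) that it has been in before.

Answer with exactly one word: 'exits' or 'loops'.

Step 1: enter (9,7), '.' pass, move up to (8,7)
Step 2: enter (8,7), '.' pass, move up to (7,7)
Step 3: enter (7,7), '.' pass, move up to (6,7)
Step 4: enter (6,7), '.' pass, move up to (5,7)
Step 5: enter (5,7), '.' pass, move up to (4,7)
Step 6: enter (4,7), '.' pass, move up to (3,7)
Step 7: enter (3,7), '.' pass, move up to (2,7)
Step 8: enter (2,7), '.' pass, move up to (1,7)
Step 9: enter (1,7), '.' pass, move up to (0,7)
Step 10: enter (0,7), '.' pass, move up to (-1,7)
Step 11: at (-1,7) — EXIT via top edge, pos 7

Answer: exits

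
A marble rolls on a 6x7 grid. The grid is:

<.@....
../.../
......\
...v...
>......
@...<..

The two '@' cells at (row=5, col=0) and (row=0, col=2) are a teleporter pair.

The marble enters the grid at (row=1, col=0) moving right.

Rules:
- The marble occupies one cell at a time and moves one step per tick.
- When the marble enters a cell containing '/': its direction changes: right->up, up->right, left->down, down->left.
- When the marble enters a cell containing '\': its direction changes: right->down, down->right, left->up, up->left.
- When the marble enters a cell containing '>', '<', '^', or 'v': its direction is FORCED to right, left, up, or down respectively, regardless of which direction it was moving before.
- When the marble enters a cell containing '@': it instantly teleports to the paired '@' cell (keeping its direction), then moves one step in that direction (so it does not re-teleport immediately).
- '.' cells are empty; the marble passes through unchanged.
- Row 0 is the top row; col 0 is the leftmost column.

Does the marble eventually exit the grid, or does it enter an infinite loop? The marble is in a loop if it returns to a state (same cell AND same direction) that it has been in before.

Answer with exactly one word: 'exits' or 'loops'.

Answer: exits

Derivation:
Step 1: enter (1,0), '.' pass, move right to (1,1)
Step 2: enter (1,1), '.' pass, move right to (1,2)
Step 3: enter (1,2), '/' deflects right->up, move up to (0,2)
Step 4: enter (0,2), '@' teleport (0,2)->(5,0), also enter (5,0), move up to (4,0)
Step 5: enter (4,0), '>' forces up->right, move right to (4,1)
Step 6: enter (4,1), '.' pass, move right to (4,2)
Step 7: enter (4,2), '.' pass, move right to (4,3)
Step 8: enter (4,3), '.' pass, move right to (4,4)
Step 9: enter (4,4), '.' pass, move right to (4,5)
Step 10: enter (4,5), '.' pass, move right to (4,6)
Step 11: enter (4,6), '.' pass, move right to (4,7)
Step 12: at (4,7) — EXIT via right edge, pos 4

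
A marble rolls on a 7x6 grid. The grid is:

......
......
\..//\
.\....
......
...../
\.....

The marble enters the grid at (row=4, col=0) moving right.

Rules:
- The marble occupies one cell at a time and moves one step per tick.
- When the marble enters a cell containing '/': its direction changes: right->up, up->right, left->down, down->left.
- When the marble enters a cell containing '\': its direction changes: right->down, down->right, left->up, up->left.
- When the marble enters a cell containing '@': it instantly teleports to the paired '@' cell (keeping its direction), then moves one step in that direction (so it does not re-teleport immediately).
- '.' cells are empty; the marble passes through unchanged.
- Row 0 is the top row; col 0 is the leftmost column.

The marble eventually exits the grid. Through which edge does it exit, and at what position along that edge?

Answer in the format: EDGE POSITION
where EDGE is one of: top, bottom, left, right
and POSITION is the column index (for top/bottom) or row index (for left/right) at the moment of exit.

Answer: right 4

Derivation:
Step 1: enter (4,0), '.' pass, move right to (4,1)
Step 2: enter (4,1), '.' pass, move right to (4,2)
Step 3: enter (4,2), '.' pass, move right to (4,3)
Step 4: enter (4,3), '.' pass, move right to (4,4)
Step 5: enter (4,4), '.' pass, move right to (4,5)
Step 6: enter (4,5), '.' pass, move right to (4,6)
Step 7: at (4,6) — EXIT via right edge, pos 4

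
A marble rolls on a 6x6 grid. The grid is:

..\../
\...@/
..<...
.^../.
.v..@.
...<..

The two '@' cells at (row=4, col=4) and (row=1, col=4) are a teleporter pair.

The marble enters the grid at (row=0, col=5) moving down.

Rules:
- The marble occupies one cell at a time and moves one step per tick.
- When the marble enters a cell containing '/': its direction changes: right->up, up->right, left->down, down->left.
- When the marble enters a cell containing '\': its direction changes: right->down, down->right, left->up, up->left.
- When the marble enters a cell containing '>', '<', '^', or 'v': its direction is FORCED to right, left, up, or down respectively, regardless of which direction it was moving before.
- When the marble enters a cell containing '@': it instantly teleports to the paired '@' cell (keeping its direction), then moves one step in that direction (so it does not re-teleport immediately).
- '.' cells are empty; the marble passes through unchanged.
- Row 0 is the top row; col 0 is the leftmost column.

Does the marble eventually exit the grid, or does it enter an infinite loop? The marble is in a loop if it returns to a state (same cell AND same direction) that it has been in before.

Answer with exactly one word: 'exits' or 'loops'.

Step 1: enter (0,5), '/' deflects down->left, move left to (0,4)
Step 2: enter (0,4), '.' pass, move left to (0,3)
Step 3: enter (0,3), '.' pass, move left to (0,2)
Step 4: enter (0,2), '\' deflects left->up, move up to (-1,2)
Step 5: at (-1,2) — EXIT via top edge, pos 2

Answer: exits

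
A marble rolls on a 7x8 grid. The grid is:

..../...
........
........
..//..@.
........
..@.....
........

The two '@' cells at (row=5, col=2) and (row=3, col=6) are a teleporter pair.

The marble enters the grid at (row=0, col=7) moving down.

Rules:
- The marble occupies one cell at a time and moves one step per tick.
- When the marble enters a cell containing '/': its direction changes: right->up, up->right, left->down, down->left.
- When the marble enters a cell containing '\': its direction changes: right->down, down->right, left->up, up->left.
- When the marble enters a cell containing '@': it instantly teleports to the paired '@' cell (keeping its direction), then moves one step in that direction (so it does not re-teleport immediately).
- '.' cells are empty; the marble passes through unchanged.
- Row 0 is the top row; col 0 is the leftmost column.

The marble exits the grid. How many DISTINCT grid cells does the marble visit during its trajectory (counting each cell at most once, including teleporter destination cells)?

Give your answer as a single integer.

Step 1: enter (0,7), '.' pass, move down to (1,7)
Step 2: enter (1,7), '.' pass, move down to (2,7)
Step 3: enter (2,7), '.' pass, move down to (3,7)
Step 4: enter (3,7), '.' pass, move down to (4,7)
Step 5: enter (4,7), '.' pass, move down to (5,7)
Step 6: enter (5,7), '.' pass, move down to (6,7)
Step 7: enter (6,7), '.' pass, move down to (7,7)
Step 8: at (7,7) — EXIT via bottom edge, pos 7
Distinct cells visited: 7 (path length 7)

Answer: 7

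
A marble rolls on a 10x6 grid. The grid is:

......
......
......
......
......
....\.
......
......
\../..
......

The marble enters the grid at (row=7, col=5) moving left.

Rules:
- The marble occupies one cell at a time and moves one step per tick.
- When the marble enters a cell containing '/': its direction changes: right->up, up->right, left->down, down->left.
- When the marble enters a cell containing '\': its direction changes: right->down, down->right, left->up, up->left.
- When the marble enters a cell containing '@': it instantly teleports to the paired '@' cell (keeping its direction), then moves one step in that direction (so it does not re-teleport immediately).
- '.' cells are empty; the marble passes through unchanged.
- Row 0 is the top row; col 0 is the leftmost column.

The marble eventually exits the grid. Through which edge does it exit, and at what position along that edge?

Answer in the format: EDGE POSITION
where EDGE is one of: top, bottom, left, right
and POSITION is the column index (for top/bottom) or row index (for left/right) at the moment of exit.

Step 1: enter (7,5), '.' pass, move left to (7,4)
Step 2: enter (7,4), '.' pass, move left to (7,3)
Step 3: enter (7,3), '.' pass, move left to (7,2)
Step 4: enter (7,2), '.' pass, move left to (7,1)
Step 5: enter (7,1), '.' pass, move left to (7,0)
Step 6: enter (7,0), '.' pass, move left to (7,-1)
Step 7: at (7,-1) — EXIT via left edge, pos 7

Answer: left 7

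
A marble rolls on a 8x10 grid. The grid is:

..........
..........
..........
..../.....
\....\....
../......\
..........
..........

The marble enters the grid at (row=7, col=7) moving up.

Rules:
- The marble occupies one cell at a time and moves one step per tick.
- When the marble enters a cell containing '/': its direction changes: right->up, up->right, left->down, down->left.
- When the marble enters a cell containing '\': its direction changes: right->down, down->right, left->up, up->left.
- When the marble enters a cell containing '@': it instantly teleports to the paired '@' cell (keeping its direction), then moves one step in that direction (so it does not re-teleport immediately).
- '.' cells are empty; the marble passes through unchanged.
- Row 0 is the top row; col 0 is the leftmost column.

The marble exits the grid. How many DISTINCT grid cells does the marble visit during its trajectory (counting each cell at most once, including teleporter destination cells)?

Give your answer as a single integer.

Answer: 8

Derivation:
Step 1: enter (7,7), '.' pass, move up to (6,7)
Step 2: enter (6,7), '.' pass, move up to (5,7)
Step 3: enter (5,7), '.' pass, move up to (4,7)
Step 4: enter (4,7), '.' pass, move up to (3,7)
Step 5: enter (3,7), '.' pass, move up to (2,7)
Step 6: enter (2,7), '.' pass, move up to (1,7)
Step 7: enter (1,7), '.' pass, move up to (0,7)
Step 8: enter (0,7), '.' pass, move up to (-1,7)
Step 9: at (-1,7) — EXIT via top edge, pos 7
Distinct cells visited: 8 (path length 8)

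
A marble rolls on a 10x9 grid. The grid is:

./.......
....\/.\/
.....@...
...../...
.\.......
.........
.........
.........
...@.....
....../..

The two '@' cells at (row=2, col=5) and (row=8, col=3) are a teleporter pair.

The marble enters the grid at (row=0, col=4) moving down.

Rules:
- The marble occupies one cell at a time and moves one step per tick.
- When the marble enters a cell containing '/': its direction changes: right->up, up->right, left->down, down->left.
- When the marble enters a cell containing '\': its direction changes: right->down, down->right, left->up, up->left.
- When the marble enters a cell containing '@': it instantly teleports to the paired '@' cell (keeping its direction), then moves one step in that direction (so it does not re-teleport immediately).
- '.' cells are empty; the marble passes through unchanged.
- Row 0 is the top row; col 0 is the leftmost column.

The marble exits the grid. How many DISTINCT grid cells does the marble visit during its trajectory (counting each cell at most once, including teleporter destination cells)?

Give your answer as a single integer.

Step 1: enter (0,4), '.' pass, move down to (1,4)
Step 2: enter (1,4), '\' deflects down->right, move right to (1,5)
Step 3: enter (1,5), '/' deflects right->up, move up to (0,5)
Step 4: enter (0,5), '.' pass, move up to (-1,5)
Step 5: at (-1,5) — EXIT via top edge, pos 5
Distinct cells visited: 4 (path length 4)

Answer: 4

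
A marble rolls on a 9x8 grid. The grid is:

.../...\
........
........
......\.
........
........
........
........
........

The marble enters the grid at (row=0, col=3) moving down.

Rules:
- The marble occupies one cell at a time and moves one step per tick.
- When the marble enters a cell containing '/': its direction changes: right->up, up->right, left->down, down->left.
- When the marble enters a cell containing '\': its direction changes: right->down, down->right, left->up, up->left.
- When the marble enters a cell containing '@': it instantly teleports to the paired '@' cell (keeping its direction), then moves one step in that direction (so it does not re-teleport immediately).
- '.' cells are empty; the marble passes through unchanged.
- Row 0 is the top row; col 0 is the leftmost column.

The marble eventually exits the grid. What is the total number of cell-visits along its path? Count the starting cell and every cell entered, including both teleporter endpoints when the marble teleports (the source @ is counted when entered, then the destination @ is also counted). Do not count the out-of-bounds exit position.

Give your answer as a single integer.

Answer: 4

Derivation:
Step 1: enter (0,3), '/' deflects down->left, move left to (0,2)
Step 2: enter (0,2), '.' pass, move left to (0,1)
Step 3: enter (0,1), '.' pass, move left to (0,0)
Step 4: enter (0,0), '.' pass, move left to (0,-1)
Step 5: at (0,-1) — EXIT via left edge, pos 0
Path length (cell visits): 4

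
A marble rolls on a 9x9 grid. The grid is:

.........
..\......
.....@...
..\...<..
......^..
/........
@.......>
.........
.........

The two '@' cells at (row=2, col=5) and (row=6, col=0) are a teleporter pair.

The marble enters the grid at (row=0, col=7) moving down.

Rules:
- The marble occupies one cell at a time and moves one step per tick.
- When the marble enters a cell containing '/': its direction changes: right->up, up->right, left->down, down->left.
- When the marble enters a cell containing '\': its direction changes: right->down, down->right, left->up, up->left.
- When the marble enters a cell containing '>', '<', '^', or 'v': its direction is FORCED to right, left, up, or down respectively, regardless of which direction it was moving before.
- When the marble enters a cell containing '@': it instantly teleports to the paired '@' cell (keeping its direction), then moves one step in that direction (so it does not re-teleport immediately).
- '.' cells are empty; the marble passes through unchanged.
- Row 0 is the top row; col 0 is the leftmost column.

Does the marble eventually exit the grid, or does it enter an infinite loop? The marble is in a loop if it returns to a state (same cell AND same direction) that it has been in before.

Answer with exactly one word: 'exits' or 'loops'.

Step 1: enter (0,7), '.' pass, move down to (1,7)
Step 2: enter (1,7), '.' pass, move down to (2,7)
Step 3: enter (2,7), '.' pass, move down to (3,7)
Step 4: enter (3,7), '.' pass, move down to (4,7)
Step 5: enter (4,7), '.' pass, move down to (5,7)
Step 6: enter (5,7), '.' pass, move down to (6,7)
Step 7: enter (6,7), '.' pass, move down to (7,7)
Step 8: enter (7,7), '.' pass, move down to (8,7)
Step 9: enter (8,7), '.' pass, move down to (9,7)
Step 10: at (9,7) — EXIT via bottom edge, pos 7

Answer: exits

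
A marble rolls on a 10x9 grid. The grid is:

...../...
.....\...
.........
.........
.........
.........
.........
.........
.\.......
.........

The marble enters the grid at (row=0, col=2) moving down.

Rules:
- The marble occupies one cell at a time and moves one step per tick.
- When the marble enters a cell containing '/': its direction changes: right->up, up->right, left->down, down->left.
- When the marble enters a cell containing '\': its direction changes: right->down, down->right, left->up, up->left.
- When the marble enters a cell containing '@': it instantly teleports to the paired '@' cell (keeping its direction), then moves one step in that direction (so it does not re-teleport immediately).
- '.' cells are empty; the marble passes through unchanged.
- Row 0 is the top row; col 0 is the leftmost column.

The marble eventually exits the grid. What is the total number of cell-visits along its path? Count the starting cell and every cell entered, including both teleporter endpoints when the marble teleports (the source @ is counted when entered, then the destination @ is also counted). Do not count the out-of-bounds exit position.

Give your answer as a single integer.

Answer: 10

Derivation:
Step 1: enter (0,2), '.' pass, move down to (1,2)
Step 2: enter (1,2), '.' pass, move down to (2,2)
Step 3: enter (2,2), '.' pass, move down to (3,2)
Step 4: enter (3,2), '.' pass, move down to (4,2)
Step 5: enter (4,2), '.' pass, move down to (5,2)
Step 6: enter (5,2), '.' pass, move down to (6,2)
Step 7: enter (6,2), '.' pass, move down to (7,2)
Step 8: enter (7,2), '.' pass, move down to (8,2)
Step 9: enter (8,2), '.' pass, move down to (9,2)
Step 10: enter (9,2), '.' pass, move down to (10,2)
Step 11: at (10,2) — EXIT via bottom edge, pos 2
Path length (cell visits): 10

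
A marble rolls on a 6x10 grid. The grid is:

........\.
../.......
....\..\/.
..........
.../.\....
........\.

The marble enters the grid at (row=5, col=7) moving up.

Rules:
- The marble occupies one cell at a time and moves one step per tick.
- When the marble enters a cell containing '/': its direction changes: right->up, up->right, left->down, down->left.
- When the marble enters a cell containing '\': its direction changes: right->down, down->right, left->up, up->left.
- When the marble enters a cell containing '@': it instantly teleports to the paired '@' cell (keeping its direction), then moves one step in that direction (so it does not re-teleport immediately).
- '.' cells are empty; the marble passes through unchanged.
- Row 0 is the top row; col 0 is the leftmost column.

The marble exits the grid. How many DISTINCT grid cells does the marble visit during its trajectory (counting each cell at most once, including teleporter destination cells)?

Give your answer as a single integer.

Step 1: enter (5,7), '.' pass, move up to (4,7)
Step 2: enter (4,7), '.' pass, move up to (3,7)
Step 3: enter (3,7), '.' pass, move up to (2,7)
Step 4: enter (2,7), '\' deflects up->left, move left to (2,6)
Step 5: enter (2,6), '.' pass, move left to (2,5)
Step 6: enter (2,5), '.' pass, move left to (2,4)
Step 7: enter (2,4), '\' deflects left->up, move up to (1,4)
Step 8: enter (1,4), '.' pass, move up to (0,4)
Step 9: enter (0,4), '.' pass, move up to (-1,4)
Step 10: at (-1,4) — EXIT via top edge, pos 4
Distinct cells visited: 9 (path length 9)

Answer: 9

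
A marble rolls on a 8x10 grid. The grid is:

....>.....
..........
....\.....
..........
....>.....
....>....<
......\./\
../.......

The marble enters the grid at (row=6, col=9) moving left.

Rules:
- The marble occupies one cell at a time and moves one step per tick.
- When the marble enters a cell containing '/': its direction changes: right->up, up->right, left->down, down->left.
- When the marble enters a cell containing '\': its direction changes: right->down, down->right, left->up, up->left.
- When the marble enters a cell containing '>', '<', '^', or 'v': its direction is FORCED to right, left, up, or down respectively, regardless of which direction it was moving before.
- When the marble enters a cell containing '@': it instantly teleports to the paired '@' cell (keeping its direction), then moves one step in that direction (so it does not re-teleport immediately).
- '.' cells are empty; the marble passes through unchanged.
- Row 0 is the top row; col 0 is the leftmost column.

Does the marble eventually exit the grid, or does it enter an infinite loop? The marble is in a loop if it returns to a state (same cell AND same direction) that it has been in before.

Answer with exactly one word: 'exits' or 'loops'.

Step 1: enter (6,9), '\' deflects left->up, move up to (5,9)
Step 2: enter (5,9), '<' forces up->left, move left to (5,8)
Step 3: enter (5,8), '.' pass, move left to (5,7)
Step 4: enter (5,7), '.' pass, move left to (5,6)
Step 5: enter (5,6), '.' pass, move left to (5,5)
Step 6: enter (5,5), '.' pass, move left to (5,4)
Step 7: enter (5,4), '>' forces left->right, move right to (5,5)
Step 8: enter (5,5), '.' pass, move right to (5,6)
Step 9: enter (5,6), '.' pass, move right to (5,7)
Step 10: enter (5,7), '.' pass, move right to (5,8)
Step 11: enter (5,8), '.' pass, move right to (5,9)
Step 12: enter (5,9), '<' forces right->left, move left to (5,8)
Step 13: at (5,8) dir=left — LOOP DETECTED (seen before)

Answer: loops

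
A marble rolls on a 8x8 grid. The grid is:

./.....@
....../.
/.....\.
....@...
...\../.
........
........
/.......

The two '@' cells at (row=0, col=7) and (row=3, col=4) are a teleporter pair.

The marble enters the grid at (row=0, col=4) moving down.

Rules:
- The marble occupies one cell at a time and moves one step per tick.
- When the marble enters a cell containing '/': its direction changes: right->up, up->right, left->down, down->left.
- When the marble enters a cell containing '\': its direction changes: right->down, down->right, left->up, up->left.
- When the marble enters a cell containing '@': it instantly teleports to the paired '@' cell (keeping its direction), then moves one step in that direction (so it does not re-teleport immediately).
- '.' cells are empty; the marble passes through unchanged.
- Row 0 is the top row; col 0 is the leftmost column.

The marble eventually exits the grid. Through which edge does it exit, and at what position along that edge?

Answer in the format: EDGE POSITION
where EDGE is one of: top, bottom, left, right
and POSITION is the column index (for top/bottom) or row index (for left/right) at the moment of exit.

Step 1: enter (0,4), '.' pass, move down to (1,4)
Step 2: enter (1,4), '.' pass, move down to (2,4)
Step 3: enter (2,4), '.' pass, move down to (3,4)
Step 4: enter (3,4), '@' teleport (3,4)->(0,7), also enter (0,7), move down to (1,7)
Step 5: enter (1,7), '.' pass, move down to (2,7)
Step 6: enter (2,7), '.' pass, move down to (3,7)
Step 7: enter (3,7), '.' pass, move down to (4,7)
Step 8: enter (4,7), '.' pass, move down to (5,7)
Step 9: enter (5,7), '.' pass, move down to (6,7)
Step 10: enter (6,7), '.' pass, move down to (7,7)
Step 11: enter (7,7), '.' pass, move down to (8,7)
Step 12: at (8,7) — EXIT via bottom edge, pos 7

Answer: bottom 7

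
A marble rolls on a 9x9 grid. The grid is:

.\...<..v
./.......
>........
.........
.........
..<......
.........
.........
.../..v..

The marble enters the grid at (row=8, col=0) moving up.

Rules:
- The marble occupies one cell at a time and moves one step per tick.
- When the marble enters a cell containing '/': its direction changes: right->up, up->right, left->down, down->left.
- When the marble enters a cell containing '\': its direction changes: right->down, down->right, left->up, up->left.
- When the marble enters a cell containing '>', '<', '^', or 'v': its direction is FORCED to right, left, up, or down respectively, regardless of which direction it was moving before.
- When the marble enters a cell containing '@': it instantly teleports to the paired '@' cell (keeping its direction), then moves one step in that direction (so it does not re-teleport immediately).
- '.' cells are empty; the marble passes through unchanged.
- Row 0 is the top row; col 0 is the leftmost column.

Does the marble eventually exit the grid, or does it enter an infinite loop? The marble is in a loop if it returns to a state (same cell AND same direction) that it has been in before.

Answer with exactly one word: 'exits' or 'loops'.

Answer: exits

Derivation:
Step 1: enter (8,0), '.' pass, move up to (7,0)
Step 2: enter (7,0), '.' pass, move up to (6,0)
Step 3: enter (6,0), '.' pass, move up to (5,0)
Step 4: enter (5,0), '.' pass, move up to (4,0)
Step 5: enter (4,0), '.' pass, move up to (3,0)
Step 6: enter (3,0), '.' pass, move up to (2,0)
Step 7: enter (2,0), '>' forces up->right, move right to (2,1)
Step 8: enter (2,1), '.' pass, move right to (2,2)
Step 9: enter (2,2), '.' pass, move right to (2,3)
Step 10: enter (2,3), '.' pass, move right to (2,4)
Step 11: enter (2,4), '.' pass, move right to (2,5)
Step 12: enter (2,5), '.' pass, move right to (2,6)
Step 13: enter (2,6), '.' pass, move right to (2,7)
Step 14: enter (2,7), '.' pass, move right to (2,8)
Step 15: enter (2,8), '.' pass, move right to (2,9)
Step 16: at (2,9) — EXIT via right edge, pos 2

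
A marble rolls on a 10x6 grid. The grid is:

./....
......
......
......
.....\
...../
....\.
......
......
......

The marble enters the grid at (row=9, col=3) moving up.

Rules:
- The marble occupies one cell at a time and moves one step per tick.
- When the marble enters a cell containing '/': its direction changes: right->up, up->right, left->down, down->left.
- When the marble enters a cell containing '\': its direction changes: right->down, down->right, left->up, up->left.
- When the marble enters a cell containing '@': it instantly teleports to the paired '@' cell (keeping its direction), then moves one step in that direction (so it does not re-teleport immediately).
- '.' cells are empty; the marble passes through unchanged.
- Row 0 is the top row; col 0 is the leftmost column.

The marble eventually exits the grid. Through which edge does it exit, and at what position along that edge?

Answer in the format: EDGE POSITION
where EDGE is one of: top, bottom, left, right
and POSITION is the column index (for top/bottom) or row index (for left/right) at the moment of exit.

Step 1: enter (9,3), '.' pass, move up to (8,3)
Step 2: enter (8,3), '.' pass, move up to (7,3)
Step 3: enter (7,3), '.' pass, move up to (6,3)
Step 4: enter (6,3), '.' pass, move up to (5,3)
Step 5: enter (5,3), '.' pass, move up to (4,3)
Step 6: enter (4,3), '.' pass, move up to (3,3)
Step 7: enter (3,3), '.' pass, move up to (2,3)
Step 8: enter (2,3), '.' pass, move up to (1,3)
Step 9: enter (1,3), '.' pass, move up to (0,3)
Step 10: enter (0,3), '.' pass, move up to (-1,3)
Step 11: at (-1,3) — EXIT via top edge, pos 3

Answer: top 3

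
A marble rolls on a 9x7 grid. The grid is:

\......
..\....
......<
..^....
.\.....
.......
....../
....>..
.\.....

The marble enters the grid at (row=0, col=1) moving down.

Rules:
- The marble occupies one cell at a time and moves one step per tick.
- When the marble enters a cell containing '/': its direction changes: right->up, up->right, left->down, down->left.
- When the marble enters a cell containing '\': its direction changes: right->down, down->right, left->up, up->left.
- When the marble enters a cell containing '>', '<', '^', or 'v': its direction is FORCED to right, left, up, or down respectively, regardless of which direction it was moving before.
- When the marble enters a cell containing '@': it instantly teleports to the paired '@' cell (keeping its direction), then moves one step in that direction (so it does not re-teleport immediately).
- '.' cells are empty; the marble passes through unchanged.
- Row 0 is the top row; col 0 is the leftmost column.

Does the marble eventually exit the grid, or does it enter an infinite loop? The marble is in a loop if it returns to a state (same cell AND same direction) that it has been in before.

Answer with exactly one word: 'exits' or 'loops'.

Answer: exits

Derivation:
Step 1: enter (0,1), '.' pass, move down to (1,1)
Step 2: enter (1,1), '.' pass, move down to (2,1)
Step 3: enter (2,1), '.' pass, move down to (3,1)
Step 4: enter (3,1), '.' pass, move down to (4,1)
Step 5: enter (4,1), '\' deflects down->right, move right to (4,2)
Step 6: enter (4,2), '.' pass, move right to (4,3)
Step 7: enter (4,3), '.' pass, move right to (4,4)
Step 8: enter (4,4), '.' pass, move right to (4,5)
Step 9: enter (4,5), '.' pass, move right to (4,6)
Step 10: enter (4,6), '.' pass, move right to (4,7)
Step 11: at (4,7) — EXIT via right edge, pos 4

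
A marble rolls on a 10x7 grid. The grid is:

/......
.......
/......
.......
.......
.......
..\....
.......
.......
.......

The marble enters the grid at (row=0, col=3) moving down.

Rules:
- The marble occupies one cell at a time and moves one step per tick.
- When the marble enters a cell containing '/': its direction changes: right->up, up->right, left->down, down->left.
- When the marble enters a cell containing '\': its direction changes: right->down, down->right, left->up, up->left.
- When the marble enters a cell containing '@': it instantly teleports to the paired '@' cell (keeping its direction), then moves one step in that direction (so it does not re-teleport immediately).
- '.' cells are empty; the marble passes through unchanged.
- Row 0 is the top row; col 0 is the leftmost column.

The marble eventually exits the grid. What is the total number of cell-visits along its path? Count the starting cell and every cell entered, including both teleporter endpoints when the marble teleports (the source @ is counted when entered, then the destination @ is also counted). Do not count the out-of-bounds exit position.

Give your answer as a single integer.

Answer: 10

Derivation:
Step 1: enter (0,3), '.' pass, move down to (1,3)
Step 2: enter (1,3), '.' pass, move down to (2,3)
Step 3: enter (2,3), '.' pass, move down to (3,3)
Step 4: enter (3,3), '.' pass, move down to (4,3)
Step 5: enter (4,3), '.' pass, move down to (5,3)
Step 6: enter (5,3), '.' pass, move down to (6,3)
Step 7: enter (6,3), '.' pass, move down to (7,3)
Step 8: enter (7,3), '.' pass, move down to (8,3)
Step 9: enter (8,3), '.' pass, move down to (9,3)
Step 10: enter (9,3), '.' pass, move down to (10,3)
Step 11: at (10,3) — EXIT via bottom edge, pos 3
Path length (cell visits): 10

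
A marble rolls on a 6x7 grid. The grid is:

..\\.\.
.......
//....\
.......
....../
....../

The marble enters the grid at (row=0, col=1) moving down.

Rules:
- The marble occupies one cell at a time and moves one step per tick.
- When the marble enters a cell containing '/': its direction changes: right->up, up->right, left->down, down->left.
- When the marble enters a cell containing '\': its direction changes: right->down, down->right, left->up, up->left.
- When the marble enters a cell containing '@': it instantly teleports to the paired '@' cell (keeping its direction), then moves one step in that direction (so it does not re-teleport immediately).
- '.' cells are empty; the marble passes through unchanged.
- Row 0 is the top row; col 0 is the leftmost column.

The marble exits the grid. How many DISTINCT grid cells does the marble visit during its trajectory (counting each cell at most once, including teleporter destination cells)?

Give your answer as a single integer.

Step 1: enter (0,1), '.' pass, move down to (1,1)
Step 2: enter (1,1), '.' pass, move down to (2,1)
Step 3: enter (2,1), '/' deflects down->left, move left to (2,0)
Step 4: enter (2,0), '/' deflects left->down, move down to (3,0)
Step 5: enter (3,0), '.' pass, move down to (4,0)
Step 6: enter (4,0), '.' pass, move down to (5,0)
Step 7: enter (5,0), '.' pass, move down to (6,0)
Step 8: at (6,0) — EXIT via bottom edge, pos 0
Distinct cells visited: 7 (path length 7)

Answer: 7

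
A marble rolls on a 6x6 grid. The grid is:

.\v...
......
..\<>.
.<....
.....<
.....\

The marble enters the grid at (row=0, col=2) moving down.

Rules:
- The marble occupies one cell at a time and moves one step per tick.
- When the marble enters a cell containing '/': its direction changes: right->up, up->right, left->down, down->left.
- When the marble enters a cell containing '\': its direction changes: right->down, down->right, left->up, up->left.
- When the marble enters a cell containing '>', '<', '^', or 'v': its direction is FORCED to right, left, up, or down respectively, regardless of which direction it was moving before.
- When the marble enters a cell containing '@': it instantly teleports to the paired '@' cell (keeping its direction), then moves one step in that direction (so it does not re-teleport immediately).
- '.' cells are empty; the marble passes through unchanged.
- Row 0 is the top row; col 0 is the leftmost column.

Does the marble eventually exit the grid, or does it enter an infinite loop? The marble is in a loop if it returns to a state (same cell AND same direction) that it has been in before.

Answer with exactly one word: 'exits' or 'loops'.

Answer: loops

Derivation:
Step 1: enter (0,2), 'v' forces down->down, move down to (1,2)
Step 2: enter (1,2), '.' pass, move down to (2,2)
Step 3: enter (2,2), '\' deflects down->right, move right to (2,3)
Step 4: enter (2,3), '<' forces right->left, move left to (2,2)
Step 5: enter (2,2), '\' deflects left->up, move up to (1,2)
Step 6: enter (1,2), '.' pass, move up to (0,2)
Step 7: enter (0,2), 'v' forces up->down, move down to (1,2)
Step 8: at (1,2) dir=down — LOOP DETECTED (seen before)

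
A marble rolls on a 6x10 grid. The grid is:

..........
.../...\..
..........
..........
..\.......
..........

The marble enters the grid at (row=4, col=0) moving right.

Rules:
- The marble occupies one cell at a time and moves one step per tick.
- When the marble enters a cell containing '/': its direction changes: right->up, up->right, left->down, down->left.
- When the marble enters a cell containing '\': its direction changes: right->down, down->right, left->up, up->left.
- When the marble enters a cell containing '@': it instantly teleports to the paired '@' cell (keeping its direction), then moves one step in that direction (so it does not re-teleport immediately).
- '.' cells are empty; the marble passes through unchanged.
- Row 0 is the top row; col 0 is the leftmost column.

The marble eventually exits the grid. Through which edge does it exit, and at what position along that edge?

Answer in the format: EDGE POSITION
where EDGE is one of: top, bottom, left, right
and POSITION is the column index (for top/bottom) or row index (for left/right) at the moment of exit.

Step 1: enter (4,0), '.' pass, move right to (4,1)
Step 2: enter (4,1), '.' pass, move right to (4,2)
Step 3: enter (4,2), '\' deflects right->down, move down to (5,2)
Step 4: enter (5,2), '.' pass, move down to (6,2)
Step 5: at (6,2) — EXIT via bottom edge, pos 2

Answer: bottom 2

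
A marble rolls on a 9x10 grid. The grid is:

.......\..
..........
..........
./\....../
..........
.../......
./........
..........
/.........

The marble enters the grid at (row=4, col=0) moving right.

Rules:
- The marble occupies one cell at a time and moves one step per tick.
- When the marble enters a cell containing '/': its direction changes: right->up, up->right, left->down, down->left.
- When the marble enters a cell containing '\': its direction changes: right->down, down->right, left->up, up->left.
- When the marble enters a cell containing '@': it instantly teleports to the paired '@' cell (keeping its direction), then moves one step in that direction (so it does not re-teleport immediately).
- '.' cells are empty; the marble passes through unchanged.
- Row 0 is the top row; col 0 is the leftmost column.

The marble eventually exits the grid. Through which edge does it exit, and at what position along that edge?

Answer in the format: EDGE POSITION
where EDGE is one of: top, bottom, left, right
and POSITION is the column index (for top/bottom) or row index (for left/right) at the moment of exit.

Answer: right 4

Derivation:
Step 1: enter (4,0), '.' pass, move right to (4,1)
Step 2: enter (4,1), '.' pass, move right to (4,2)
Step 3: enter (4,2), '.' pass, move right to (4,3)
Step 4: enter (4,3), '.' pass, move right to (4,4)
Step 5: enter (4,4), '.' pass, move right to (4,5)
Step 6: enter (4,5), '.' pass, move right to (4,6)
Step 7: enter (4,6), '.' pass, move right to (4,7)
Step 8: enter (4,7), '.' pass, move right to (4,8)
Step 9: enter (4,8), '.' pass, move right to (4,9)
Step 10: enter (4,9), '.' pass, move right to (4,10)
Step 11: at (4,10) — EXIT via right edge, pos 4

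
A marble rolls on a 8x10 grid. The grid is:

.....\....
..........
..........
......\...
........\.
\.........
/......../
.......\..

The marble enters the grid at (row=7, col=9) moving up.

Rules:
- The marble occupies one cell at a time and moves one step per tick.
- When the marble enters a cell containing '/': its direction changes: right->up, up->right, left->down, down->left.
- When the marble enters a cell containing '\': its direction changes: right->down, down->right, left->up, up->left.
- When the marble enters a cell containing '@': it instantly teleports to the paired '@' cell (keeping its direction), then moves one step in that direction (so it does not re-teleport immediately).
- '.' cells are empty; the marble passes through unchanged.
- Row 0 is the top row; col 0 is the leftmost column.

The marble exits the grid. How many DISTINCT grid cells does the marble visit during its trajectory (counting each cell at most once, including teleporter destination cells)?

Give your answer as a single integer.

Answer: 2

Derivation:
Step 1: enter (7,9), '.' pass, move up to (6,9)
Step 2: enter (6,9), '/' deflects up->right, move right to (6,10)
Step 3: at (6,10) — EXIT via right edge, pos 6
Distinct cells visited: 2 (path length 2)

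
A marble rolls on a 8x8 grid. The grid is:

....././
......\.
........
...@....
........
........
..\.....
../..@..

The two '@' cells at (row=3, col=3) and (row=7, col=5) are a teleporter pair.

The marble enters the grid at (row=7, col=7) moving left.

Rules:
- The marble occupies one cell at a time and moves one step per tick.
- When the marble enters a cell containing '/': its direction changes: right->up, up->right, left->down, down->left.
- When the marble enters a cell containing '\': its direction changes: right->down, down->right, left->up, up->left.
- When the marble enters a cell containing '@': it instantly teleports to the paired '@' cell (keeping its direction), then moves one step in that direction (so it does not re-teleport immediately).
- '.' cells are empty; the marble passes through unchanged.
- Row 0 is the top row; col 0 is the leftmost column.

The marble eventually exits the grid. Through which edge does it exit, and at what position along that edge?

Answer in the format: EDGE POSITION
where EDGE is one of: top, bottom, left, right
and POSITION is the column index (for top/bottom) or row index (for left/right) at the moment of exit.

Step 1: enter (7,7), '.' pass, move left to (7,6)
Step 2: enter (7,6), '.' pass, move left to (7,5)
Step 3: enter (7,5), '@' teleport (7,5)->(3,3), also enter (3,3), move left to (3,2)
Step 4: enter (3,2), '.' pass, move left to (3,1)
Step 5: enter (3,1), '.' pass, move left to (3,0)
Step 6: enter (3,0), '.' pass, move left to (3,-1)
Step 7: at (3,-1) — EXIT via left edge, pos 3

Answer: left 3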